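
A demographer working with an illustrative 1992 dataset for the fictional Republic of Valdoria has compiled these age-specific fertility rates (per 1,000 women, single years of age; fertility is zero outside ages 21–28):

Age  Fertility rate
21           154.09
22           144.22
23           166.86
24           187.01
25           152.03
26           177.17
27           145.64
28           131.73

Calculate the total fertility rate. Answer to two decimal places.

Sum of ASFRs = 154.09 + 144.22 + 166.86 + 187.01 + 152.03 + 177.17 + 145.64 + 131.73 = 1258.75
TFR = 1258.75 / 1000 = 1.25875

1.26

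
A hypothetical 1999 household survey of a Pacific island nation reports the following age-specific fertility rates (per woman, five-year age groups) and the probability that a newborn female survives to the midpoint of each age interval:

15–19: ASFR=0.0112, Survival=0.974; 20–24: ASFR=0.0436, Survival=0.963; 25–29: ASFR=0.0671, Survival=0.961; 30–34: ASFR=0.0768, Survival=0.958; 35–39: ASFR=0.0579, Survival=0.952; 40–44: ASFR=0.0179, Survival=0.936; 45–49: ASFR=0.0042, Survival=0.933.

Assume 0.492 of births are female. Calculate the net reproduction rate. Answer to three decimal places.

Proportion female at birth = 0.492.
Weighting each age-specific rate by interval width and survival:
  15–19: 5 × 0.0112 × 0.974 = 0.05454
  20–24: 5 × 0.0436 × 0.963 = 0.20993
  25–29: 5 × 0.0671 × 0.961 = 0.32242
  30–34: 5 × 0.0768 × 0.958 = 0.36787
  35–39: 5 × 0.0579 × 0.952 = 0.27560
  40–44: 5 × 0.0179 × 0.936 = 0.08377
  45–49: 5 × 0.0042 × 0.933 = 0.01959
Sum = 1.33372
NRR = 0.492 × 1.33372 = 0.65619
NRR < 1, so the cohort does not fully replace itself.

0.656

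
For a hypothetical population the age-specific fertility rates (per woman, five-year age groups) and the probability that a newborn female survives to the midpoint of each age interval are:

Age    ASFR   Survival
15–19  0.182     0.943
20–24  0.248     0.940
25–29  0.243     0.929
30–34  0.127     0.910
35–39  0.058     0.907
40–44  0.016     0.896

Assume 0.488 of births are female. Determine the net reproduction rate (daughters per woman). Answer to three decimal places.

1.984

Proportion female at birth = 0.488.
Weighting each age-specific rate by interval width and survival:
  15–19: 5 × 0.182 × 0.943 = 0.85813
  20–24: 5 × 0.248 × 0.940 = 1.16560
  25–29: 5 × 0.243 × 0.929 = 1.12874
  30–34: 5 × 0.127 × 0.910 = 0.57785
  35–39: 5 × 0.058 × 0.907 = 0.26303
  40–44: 5 × 0.016 × 0.896 = 0.07168
Sum = 4.06503
NRR = 0.488 × 4.06503 = 1.98373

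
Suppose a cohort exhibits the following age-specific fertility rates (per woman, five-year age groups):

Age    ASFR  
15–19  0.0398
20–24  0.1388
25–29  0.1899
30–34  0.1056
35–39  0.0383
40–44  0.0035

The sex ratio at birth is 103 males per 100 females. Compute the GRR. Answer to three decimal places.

Proportion female at birth = 100 / (100 + 103) = 0.49261.
Sum of ASFRs = 0.0398 + 0.1388 + 0.1899 + 0.1056 + 0.0383 + 0.0035 = 0.5159
TFR = 5 × 0.5159 = 2.5795
GRR = 0.49261 × 2.5795 = 1.27069

1.271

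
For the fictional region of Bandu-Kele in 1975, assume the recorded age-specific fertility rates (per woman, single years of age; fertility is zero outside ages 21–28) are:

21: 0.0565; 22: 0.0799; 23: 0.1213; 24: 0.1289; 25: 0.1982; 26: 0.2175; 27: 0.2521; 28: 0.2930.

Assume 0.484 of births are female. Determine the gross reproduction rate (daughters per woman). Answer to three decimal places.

0.652

Proportion female at birth = 0.484.
Sum of ASFRs = 0.0565 + 0.0799 + 0.1213 + 0.1289 + 0.1982 + 0.2175 + 0.2521 + 0.2930 = 1.3474
TFR = 1.3474
GRR = 0.484 × 1.3474 = 0.65214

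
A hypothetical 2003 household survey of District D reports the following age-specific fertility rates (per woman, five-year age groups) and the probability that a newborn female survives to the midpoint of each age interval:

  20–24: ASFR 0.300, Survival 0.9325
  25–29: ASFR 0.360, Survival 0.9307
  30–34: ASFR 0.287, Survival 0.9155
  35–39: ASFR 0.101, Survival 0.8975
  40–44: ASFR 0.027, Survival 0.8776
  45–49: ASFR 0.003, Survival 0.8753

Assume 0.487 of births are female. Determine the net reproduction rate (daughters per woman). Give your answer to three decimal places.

Proportion female at birth = 0.487.
Per-age-group product (5 × ASFR × survival probability):
  20–24: 5 × 0.300 × 0.9325 = 1.39875
  25–29: 5 × 0.360 × 0.9307 = 1.67526
  30–34: 5 × 0.287 × 0.9155 = 1.31374
  35–39: 5 × 0.101 × 0.8975 = 0.45324
  40–44: 5 × 0.027 × 0.8776 = 0.11848
  45–49: 5 × 0.003 × 0.8753 = 0.01313
Sum = 4.97260
NRR = 0.487 × 4.97260 = 2.42166
With NRR above 1 the population is above replacement fertility.

2.422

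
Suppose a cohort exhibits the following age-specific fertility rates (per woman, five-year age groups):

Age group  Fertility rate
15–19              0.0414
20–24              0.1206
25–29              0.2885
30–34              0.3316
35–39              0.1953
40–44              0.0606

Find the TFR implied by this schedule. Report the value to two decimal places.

Sum of ASFRs = 0.0414 + 0.1206 + 0.2885 + 0.3316 + 0.1953 + 0.0606 = 1.0380
TFR = 5 × 1.0380 = 5.19

5.19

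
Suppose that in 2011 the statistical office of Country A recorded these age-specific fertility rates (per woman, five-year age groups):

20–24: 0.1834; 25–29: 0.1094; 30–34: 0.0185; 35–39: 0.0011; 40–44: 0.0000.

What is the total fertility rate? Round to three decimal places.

1.562

Sum of ASFRs = 0.1834 + 0.1094 + 0.0185 + 0.0011 + 0.0000 = 0.3124
TFR = 5 × 0.3124 = 1.562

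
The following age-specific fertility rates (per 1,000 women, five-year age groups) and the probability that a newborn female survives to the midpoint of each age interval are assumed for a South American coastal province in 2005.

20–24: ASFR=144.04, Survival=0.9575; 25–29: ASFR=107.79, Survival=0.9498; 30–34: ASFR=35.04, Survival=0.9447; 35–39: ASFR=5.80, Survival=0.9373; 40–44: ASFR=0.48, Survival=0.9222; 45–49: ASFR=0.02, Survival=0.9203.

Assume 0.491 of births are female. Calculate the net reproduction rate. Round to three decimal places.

0.686

Proportion female at birth = 0.491.
Survival-weighted fertility by age (5·fₓ·Sₓ):
  20–24: 5 × 144.04/1000 × 0.9575 = 0.68959
  25–29: 5 × 107.79/1000 × 0.9498 = 0.51189
  30–34: 5 × 35.04/1000 × 0.9447 = 0.16551
  35–39: 5 × 5.80/1000 × 0.9373 = 0.02718
  40–44: 5 × 0.48/1000 × 0.9222 = 0.00221
  45–49: 5 × 0.02/1000 × 0.9203 = 0.00009
Sum = 1.39647
NRR = 0.491 × 1.39647 = 0.68567
An NRR under 1 implies long-run decline under these rates.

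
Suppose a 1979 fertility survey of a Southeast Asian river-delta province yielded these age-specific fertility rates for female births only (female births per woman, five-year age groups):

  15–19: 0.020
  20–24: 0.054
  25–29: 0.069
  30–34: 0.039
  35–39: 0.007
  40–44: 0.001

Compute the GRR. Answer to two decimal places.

0.95

Sum of female ASFRs = 0.020 + 0.054 + 0.069 + 0.039 + 0.007 + 0.001 = 0.190
GRR = 5 × 0.190 = 0.95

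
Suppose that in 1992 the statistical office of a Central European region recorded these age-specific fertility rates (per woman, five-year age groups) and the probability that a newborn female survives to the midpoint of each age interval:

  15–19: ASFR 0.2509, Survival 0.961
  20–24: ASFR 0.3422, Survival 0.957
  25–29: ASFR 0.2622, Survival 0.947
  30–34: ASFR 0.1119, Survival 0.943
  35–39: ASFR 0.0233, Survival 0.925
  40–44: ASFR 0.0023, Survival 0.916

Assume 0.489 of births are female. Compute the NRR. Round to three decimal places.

Proportion female at birth = 0.489.
Survival-weighted fertility by age (5·fₓ·Sₓ):
  15–19: 5 × 0.2509 × 0.961 = 1.20557
  20–24: 5 × 0.3422 × 0.957 = 1.63743
  25–29: 5 × 0.2622 × 0.947 = 1.24152
  30–34: 5 × 0.1119 × 0.943 = 0.52761
  35–39: 5 × 0.0233 × 0.925 = 0.10776
  40–44: 5 × 0.0023 × 0.916 = 0.01053
Sum = 4.73042
NRR = 0.489 × 4.73042 = 2.31318
With NRR above 1 the population is above replacement fertility.

2.313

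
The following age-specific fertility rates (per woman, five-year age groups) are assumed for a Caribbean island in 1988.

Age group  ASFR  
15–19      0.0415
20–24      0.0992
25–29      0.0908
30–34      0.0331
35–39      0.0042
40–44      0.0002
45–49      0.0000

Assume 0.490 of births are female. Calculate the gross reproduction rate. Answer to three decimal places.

Proportion female at birth = 0.490.
Sum of ASFRs = 0.0415 + 0.0992 + 0.0908 + 0.0331 + 0.0042 + 0.0002 + 0.0000 = 0.2690
TFR = 5 × 0.2690 = 1.345
GRR = 0.490 × 1.345 = 0.65905

0.659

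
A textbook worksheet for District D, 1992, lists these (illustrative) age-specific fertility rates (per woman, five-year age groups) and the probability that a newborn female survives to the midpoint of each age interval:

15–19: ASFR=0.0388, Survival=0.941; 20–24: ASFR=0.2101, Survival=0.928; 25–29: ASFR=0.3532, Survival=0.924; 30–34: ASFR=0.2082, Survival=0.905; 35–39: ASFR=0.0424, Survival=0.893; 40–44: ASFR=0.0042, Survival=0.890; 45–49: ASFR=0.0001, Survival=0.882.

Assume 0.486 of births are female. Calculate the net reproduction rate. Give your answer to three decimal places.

1.915

Proportion female at birth = 0.486.
Weighting each age-specific rate by interval width and survival:
  15–19: 5 × 0.0388 × 0.941 = 0.18255
  20–24: 5 × 0.2101 × 0.928 = 0.97486
  25–29: 5 × 0.3532 × 0.924 = 1.63178
  30–34: 5 × 0.2082 × 0.905 = 0.94211
  35–39: 5 × 0.0424 × 0.893 = 0.18932
  40–44: 5 × 0.0042 × 0.890 = 0.01869
  45–49: 5 × 0.0001 × 0.882 = 0.00044
Sum = 3.93975
NRR = 0.486 × 3.93975 = 1.91472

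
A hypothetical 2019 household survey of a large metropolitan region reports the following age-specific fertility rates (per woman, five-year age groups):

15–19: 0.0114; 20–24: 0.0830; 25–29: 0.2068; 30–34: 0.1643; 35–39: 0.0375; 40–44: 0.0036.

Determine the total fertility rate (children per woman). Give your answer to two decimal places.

2.53

Sum of ASFRs = 0.0114 + 0.0830 + 0.2068 + 0.1643 + 0.0375 + 0.0036 = 0.5066
TFR = 5 × 0.5066 = 2.533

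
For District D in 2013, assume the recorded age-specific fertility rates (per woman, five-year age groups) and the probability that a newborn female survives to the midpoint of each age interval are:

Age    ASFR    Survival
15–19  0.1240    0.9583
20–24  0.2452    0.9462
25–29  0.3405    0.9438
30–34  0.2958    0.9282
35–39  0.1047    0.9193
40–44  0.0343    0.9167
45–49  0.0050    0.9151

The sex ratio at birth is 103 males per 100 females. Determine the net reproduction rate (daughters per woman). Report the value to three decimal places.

2.658

Proportion female at birth = 100 / (100 + 103) = 0.49261.
Weighting each age-specific rate by interval width and survival:
  15–19: 5 × 0.1240 × 0.9583 = 0.59415
  20–24: 5 × 0.2452 × 0.9462 = 1.16004
  25–29: 5 × 0.3405 × 0.9438 = 1.60682
  30–34: 5 × 0.2958 × 0.9282 = 1.37281
  35–39: 5 × 0.1047 × 0.9193 = 0.48125
  40–44: 5 × 0.0343 × 0.9167 = 0.15721
  45–49: 5 × 0.0050 × 0.9151 = 0.02288
Sum = 5.39516
NRR = 0.49261 × 5.39516 = 2.65771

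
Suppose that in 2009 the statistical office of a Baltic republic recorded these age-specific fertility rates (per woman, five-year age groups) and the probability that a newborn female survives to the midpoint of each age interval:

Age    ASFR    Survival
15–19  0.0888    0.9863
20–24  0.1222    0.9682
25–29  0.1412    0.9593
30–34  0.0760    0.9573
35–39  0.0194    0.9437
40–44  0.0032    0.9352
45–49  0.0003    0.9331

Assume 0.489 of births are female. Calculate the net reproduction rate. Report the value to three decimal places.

Proportion female at birth = 0.489.
Each age group contributes 5 × ASFR × survival:
  15–19: 5 × 0.0888 × 0.9863 = 0.43792
  20–24: 5 × 0.1222 × 0.9682 = 0.59157
  25–29: 5 × 0.1412 × 0.9593 = 0.67727
  30–34: 5 × 0.0760 × 0.9573 = 0.36377
  35–39: 5 × 0.0194 × 0.9437 = 0.09154
  40–44: 5 × 0.0032 × 0.9352 = 0.01496
  45–49: 5 × 0.0003 × 0.9331 = 0.00140
Sum = 2.17843
NRR = 0.489 × 2.17843 = 1.06525

1.065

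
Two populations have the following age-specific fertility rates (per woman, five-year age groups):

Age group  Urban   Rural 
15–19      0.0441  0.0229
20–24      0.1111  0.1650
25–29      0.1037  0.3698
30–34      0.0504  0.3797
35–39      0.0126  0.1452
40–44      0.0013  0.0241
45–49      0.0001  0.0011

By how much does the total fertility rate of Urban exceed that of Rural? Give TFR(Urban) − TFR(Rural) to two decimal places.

-3.92

Urban:
  Sum of ASFRs = 0.0441 + 0.1111 + 0.1037 + 0.0504 + 0.0126 + 0.0013 + 0.0001 = 0.3233
  TFR = 5 × 0.3233 = 1.6165
Rural:
  Sum of ASFRs = 0.0229 + 0.1650 + 0.3698 + 0.3797 + 0.1452 + 0.0241 + 0.0011 = 1.1078
  TFR = 5 × 1.1078 = 5.539
Difference = 1.6165 − 5.539 = -3.9225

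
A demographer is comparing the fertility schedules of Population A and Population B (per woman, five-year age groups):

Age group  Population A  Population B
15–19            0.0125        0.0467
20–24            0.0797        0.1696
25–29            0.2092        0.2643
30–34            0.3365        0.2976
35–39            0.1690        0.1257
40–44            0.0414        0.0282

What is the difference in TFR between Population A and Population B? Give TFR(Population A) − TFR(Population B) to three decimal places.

Population A:
  Sum of ASFRs = 0.0125 + 0.0797 + 0.2092 + 0.3365 + 0.1690 + 0.0414 = 0.8483
  TFR = 5 × 0.8483 = 4.2415
Population B:
  Sum of ASFRs = 0.0467 + 0.1696 + 0.2643 + 0.2976 + 0.1257 + 0.0282 = 0.9321
  TFR = 5 × 0.9321 = 4.6605
Difference = 4.2415 − 4.6605 = -0.419

-0.419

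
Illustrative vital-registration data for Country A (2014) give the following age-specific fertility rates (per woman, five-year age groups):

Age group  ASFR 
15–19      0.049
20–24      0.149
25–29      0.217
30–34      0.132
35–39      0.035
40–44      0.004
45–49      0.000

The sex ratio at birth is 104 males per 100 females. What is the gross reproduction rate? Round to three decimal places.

1.436

Proportion female at birth = 100 / (100 + 104) = 0.49020.
Sum of ASFRs = 0.049 + 0.149 + 0.217 + 0.132 + 0.035 + 0.004 + 0.000 = 0.586
TFR = 5 × 0.586 = 2.93
GRR = 0.49020 × 2.93 = 1.43629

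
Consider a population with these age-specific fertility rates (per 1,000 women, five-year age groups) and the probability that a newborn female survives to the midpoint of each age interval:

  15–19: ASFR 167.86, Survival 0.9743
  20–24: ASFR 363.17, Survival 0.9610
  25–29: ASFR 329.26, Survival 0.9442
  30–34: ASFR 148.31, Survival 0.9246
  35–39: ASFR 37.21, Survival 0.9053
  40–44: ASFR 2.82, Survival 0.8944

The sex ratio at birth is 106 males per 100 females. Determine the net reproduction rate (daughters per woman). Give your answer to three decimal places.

2.419

Proportion female at birth = 100 / (100 + 106) = 0.48544.
Each age group contributes 5 × ASFR × survival:
  15–19: 5 × 167.86/1000 × 0.9743 = 0.81773
  20–24: 5 × 363.17/1000 × 0.9610 = 1.74503
  25–29: 5 × 329.26/1000 × 0.9442 = 1.55444
  30–34: 5 × 148.31/1000 × 0.9246 = 0.68564
  35–39: 5 × 37.21/1000 × 0.9053 = 0.16843
  40–44: 5 × 2.82/1000 × 0.8944 = 0.01261
Sum = 4.98388
NRR = 0.48544 × 4.98388 = 2.41937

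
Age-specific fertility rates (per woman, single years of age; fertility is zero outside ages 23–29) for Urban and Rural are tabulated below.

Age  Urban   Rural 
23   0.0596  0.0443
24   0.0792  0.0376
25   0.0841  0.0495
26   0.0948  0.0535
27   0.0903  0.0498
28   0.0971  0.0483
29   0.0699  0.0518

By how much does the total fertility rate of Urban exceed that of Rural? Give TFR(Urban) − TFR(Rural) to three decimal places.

0.240

Urban:
  Sum of ASFRs = 0.0596 + 0.0792 + 0.0841 + 0.0948 + 0.0903 + 0.0971 + 0.0699 = 0.5750
  TFR = 0.575
Rural:
  Sum of ASFRs = 0.0443 + 0.0376 + 0.0495 + 0.0535 + 0.0498 + 0.0483 + 0.0518 = 0.3348
  TFR = 0.3348
Difference = 0.575 − 0.3348 = 0.2402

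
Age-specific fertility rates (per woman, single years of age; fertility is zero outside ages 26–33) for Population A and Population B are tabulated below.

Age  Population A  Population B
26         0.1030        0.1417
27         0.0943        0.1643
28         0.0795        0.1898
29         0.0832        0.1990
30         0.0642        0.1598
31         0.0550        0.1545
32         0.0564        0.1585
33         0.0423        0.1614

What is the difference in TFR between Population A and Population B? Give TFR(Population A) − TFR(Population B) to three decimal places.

Population A:
  Sum of ASFRs = 0.1030 + 0.0943 + 0.0795 + 0.0832 + 0.0642 + 0.0550 + 0.0564 + 0.0423 = 0.5779
  TFR = 0.5779
Population B:
  Sum of ASFRs = 0.1417 + 0.1643 + 0.1898 + 0.1990 + 0.1598 + 0.1545 + 0.1585 + 0.1614 = 1.3290
  TFR = 1.329
Difference = 0.5779 − 1.329 = -0.7511

-0.751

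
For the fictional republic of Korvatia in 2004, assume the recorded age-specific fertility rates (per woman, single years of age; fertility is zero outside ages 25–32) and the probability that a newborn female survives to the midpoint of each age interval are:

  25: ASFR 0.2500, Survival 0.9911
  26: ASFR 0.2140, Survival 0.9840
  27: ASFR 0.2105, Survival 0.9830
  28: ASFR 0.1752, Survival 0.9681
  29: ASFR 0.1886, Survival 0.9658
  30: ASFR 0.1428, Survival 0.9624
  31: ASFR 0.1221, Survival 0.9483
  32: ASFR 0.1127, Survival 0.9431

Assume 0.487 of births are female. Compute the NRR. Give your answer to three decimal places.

Proportion female at birth = 0.487.
Each age group contributes 1 × ASFR × survival:
  25: 1 × 0.2500 × 0.9911 = 0.24778
  26: 1 × 0.2140 × 0.9840 = 0.21058
  27: 1 × 0.2105 × 0.9830 = 0.20692
  28: 1 × 0.1752 × 0.9681 = 0.16961
  29: 1 × 0.1886 × 0.9658 = 0.18215
  30: 1 × 0.1428 × 0.9624 = 0.13743
  31: 1 × 0.1221 × 0.9483 = 0.11579
  32: 1 × 0.1127 × 0.9431 = 0.10629
Sum = 1.37655
NRR = 0.487 × 1.37655 = 0.67038

0.670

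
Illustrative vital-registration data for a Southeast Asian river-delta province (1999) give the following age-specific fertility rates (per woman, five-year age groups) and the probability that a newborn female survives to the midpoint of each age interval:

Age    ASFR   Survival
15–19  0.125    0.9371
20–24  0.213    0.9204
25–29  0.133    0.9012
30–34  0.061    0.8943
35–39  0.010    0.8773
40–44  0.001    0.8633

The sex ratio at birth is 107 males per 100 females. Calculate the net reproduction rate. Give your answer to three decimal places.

1.201

Proportion female at birth = 100 / (100 + 107) = 0.48309.
Each age group contributes 5 × ASFR × survival:
  15–19: 5 × 0.125 × 0.9371 = 0.58569
  20–24: 5 × 0.213 × 0.9204 = 0.98023
  25–29: 5 × 0.133 × 0.9012 = 0.59930
  30–34: 5 × 0.061 × 0.8943 = 0.27276
  35–39: 5 × 0.010 × 0.8773 = 0.04387
  40–44: 5 × 0.001 × 0.8633 = 0.00432
Sum = 2.48617
NRR = 0.48309 × 2.48617 = 1.20104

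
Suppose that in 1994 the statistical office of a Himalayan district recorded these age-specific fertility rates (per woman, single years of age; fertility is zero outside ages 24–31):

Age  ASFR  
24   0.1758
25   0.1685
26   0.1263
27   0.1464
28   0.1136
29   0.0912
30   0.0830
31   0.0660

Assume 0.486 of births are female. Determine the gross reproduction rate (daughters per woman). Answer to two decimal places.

0.47

Proportion female at birth = 0.486.
Sum of ASFRs = 0.1758 + 0.1685 + 0.1263 + 0.1464 + 0.1136 + 0.0912 + 0.0830 + 0.0660 = 0.9708
TFR = 0.9708
GRR = 0.486 × 0.9708 = 0.47181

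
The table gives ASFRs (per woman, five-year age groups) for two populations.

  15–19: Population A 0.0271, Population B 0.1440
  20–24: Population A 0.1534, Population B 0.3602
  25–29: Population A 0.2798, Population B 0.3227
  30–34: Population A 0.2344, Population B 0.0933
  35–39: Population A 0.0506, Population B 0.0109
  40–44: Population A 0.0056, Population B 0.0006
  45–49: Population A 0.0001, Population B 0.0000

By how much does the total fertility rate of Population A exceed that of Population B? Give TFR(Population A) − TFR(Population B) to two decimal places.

Population A:
  Sum of ASFRs = 0.0271 + 0.1534 + 0.2798 + 0.2344 + 0.0506 + 0.0056 + 0.0001 = 0.7510
  TFR = 5 × 0.7510 = 3.755
Population B:
  Sum of ASFRs = 0.1440 + 0.3602 + 0.3227 + 0.0933 + 0.0109 + 0.0006 + 0.0000 = 0.9317
  TFR = 5 × 0.9317 = 4.6585
Difference = 3.755 − 4.6585 = -0.9035

-0.90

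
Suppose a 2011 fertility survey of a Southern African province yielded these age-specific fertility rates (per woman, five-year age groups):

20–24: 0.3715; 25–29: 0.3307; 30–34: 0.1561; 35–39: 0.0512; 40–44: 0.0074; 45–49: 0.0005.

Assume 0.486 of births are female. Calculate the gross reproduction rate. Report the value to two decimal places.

2.23

Proportion female at birth = 0.486.
Sum of ASFRs = 0.3715 + 0.3307 + 0.1561 + 0.0512 + 0.0074 + 0.0005 = 0.9174
TFR = 5 × 0.9174 = 4.587
GRR = 0.486 × 4.587 = 2.22928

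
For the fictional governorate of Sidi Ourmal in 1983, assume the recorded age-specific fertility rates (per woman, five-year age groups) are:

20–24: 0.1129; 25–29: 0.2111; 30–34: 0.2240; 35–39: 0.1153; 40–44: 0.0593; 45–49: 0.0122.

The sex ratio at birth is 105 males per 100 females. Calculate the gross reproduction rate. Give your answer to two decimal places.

1.79

Proportion female at birth = 100 / (100 + 105) = 0.48780.
Sum of ASFRs = 0.1129 + 0.2111 + 0.2240 + 0.1153 + 0.0593 + 0.0122 = 0.7348
TFR = 5 × 0.7348 = 3.674
GRR = 0.48780 × 3.674 = 1.79218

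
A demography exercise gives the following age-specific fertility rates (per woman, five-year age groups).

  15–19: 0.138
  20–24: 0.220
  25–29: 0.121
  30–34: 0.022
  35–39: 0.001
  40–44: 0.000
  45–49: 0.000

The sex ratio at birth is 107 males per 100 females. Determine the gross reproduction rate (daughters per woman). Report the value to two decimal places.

1.21

Proportion female at birth = 100 / (100 + 107) = 0.48309.
Sum of ASFRs = 0.138 + 0.220 + 0.121 + 0.022 + 0.001 + 0.000 + 0.000 = 0.502
TFR = 5 × 0.502 = 2.51
GRR = 0.48309 × 2.51 = 1.21256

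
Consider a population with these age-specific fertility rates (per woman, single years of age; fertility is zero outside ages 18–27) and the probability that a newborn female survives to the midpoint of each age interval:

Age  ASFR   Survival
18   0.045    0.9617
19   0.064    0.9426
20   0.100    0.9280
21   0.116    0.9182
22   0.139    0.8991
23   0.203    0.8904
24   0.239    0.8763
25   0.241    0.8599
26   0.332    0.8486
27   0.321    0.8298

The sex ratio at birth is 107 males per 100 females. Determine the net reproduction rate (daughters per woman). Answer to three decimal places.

Proportion female at birth = 100 / (100 + 107) = 0.48309.
Each age group contributes 1 × ASFR × survival:
  18: 1 × 0.045 × 0.9617 = 0.04328
  19: 1 × 0.064 × 0.9426 = 0.06033
  20: 1 × 0.100 × 0.9280 = 0.09280
  21: 1 × 0.116 × 0.9182 = 0.10651
  22: 1 × 0.139 × 0.8991 = 0.12497
  23: 1 × 0.203 × 0.8904 = 0.18075
  24: 1 × 0.239 × 0.8763 = 0.20944
  25: 1 × 0.241 × 0.8599 = 0.20724
  26: 1 × 0.332 × 0.8486 = 0.28174
  27: 1 × 0.321 × 0.8298 = 0.26637
Sum = 1.57343
NRR = 0.48309 × 1.57343 = 0.76011
With NRR below 1 the population is below replacement fertility.

0.760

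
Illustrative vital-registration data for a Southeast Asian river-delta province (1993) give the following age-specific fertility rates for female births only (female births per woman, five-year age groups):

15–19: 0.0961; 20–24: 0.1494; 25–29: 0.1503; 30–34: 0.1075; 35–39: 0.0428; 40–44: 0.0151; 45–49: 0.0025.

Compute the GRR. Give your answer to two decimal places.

2.82

Sum of female ASFRs = 0.0961 + 0.1494 + 0.1503 + 0.1075 + 0.0428 + 0.0151 + 0.0025 = 0.5637
GRR = 5 × 0.5637 = 2.8185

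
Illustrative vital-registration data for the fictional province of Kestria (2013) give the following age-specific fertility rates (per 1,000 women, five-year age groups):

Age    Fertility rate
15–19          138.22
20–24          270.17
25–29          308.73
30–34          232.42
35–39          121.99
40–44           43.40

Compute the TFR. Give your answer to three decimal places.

5.575

Sum of ASFRs = 138.22 + 270.17 + 308.73 + 232.42 + 121.99 + 43.40 = 1114.93
TFR = 5 × 1114.93 / 1000 = 5.57465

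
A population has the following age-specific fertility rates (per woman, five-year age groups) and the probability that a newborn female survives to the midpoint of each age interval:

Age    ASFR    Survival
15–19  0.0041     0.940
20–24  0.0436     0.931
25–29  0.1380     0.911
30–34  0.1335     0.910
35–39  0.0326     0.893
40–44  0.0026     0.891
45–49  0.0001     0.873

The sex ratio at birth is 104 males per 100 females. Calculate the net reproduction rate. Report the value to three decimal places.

Proportion female at birth = 100 / (100 + 104) = 0.49020.
Each age group contributes 5 × ASFR × survival:
  15–19: 5 × 0.0041 × 0.940 = 0.01927
  20–24: 5 × 0.0436 × 0.931 = 0.20296
  25–29: 5 × 0.1380 × 0.911 = 0.62859
  30–34: 5 × 0.1335 × 0.910 = 0.60743
  35–39: 5 × 0.0326 × 0.893 = 0.14556
  40–44: 5 × 0.0026 × 0.891 = 0.01158
  45–49: 5 × 0.0001 × 0.873 = 0.00044
Sum = 1.61583
NRR = 0.49020 × 1.61583 = 0.79208
NRR < 1, so the cohort does not fully replace itself.

0.792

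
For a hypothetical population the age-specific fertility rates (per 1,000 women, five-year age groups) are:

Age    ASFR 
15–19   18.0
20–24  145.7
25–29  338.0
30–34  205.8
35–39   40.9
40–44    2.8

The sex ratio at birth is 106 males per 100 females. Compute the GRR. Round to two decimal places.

1.82

Proportion female at birth = 100 / (100 + 106) = 0.48544.
Sum of ASFRs = 18.0 + 145.7 + 338.0 + 205.8 + 40.9 + 2.8 = 751.2
TFR = 5 × 751.2 / 1000 = 3.756
GRR = 0.48544 × 3.756 = 1.82331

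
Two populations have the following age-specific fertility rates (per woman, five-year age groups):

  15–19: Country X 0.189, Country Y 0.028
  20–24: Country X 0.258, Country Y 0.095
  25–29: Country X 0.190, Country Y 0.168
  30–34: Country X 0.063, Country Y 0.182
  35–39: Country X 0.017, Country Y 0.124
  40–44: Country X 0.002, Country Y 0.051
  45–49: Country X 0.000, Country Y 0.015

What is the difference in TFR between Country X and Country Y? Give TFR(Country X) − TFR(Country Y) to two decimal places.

0.28

Country X:
  Sum of ASFRs = 0.189 + 0.258 + 0.190 + 0.063 + 0.017 + 0.002 + 0.000 = 0.719
  TFR = 5 × 0.719 = 3.595
Country Y:
  Sum of ASFRs = 0.028 + 0.095 + 0.168 + 0.182 + 0.124 + 0.051 + 0.015 = 0.663
  TFR = 5 × 0.663 = 3.315
Difference = 3.595 − 3.315 = 0.28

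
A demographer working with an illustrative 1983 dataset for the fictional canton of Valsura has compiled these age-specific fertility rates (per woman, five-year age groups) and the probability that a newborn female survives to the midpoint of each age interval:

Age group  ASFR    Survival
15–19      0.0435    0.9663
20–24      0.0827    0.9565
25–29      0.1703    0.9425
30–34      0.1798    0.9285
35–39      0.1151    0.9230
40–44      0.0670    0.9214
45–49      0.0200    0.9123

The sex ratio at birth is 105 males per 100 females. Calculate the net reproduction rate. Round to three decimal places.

Proportion female at birth = 100 / (100 + 105) = 0.48780.
Per-age-group product (5 × ASFR × survival probability):
  15–19: 5 × 0.0435 × 0.9663 = 0.21017
  20–24: 5 × 0.0827 × 0.9565 = 0.39551
  25–29: 5 × 0.1703 × 0.9425 = 0.80254
  30–34: 5 × 0.1798 × 0.9285 = 0.83472
  35–39: 5 × 0.1151 × 0.9230 = 0.53119
  40–44: 5 × 0.0670 × 0.9214 = 0.30867
  45–49: 5 × 0.0200 × 0.9123 = 0.09123
Sum = 3.17403
NRR = 0.48780 × 3.17403 = 1.54829

1.548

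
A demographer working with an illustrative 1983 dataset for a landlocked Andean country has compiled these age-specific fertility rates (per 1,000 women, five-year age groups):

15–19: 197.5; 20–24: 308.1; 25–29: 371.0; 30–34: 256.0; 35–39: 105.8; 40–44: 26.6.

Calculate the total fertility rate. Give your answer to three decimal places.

Sum of ASFRs = 197.5 + 308.1 + 371.0 + 256.0 + 105.8 + 26.6 = 1265.0
TFR = 5 × 1265.0 / 1000 = 6.325

6.325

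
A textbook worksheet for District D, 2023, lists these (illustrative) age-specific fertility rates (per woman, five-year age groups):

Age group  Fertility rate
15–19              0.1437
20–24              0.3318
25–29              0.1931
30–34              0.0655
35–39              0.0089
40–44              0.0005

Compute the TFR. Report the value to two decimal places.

Sum of ASFRs = 0.1437 + 0.3318 + 0.1931 + 0.0655 + 0.0089 + 0.0005 = 0.7435
TFR = 5 × 0.7435 = 3.7175

3.72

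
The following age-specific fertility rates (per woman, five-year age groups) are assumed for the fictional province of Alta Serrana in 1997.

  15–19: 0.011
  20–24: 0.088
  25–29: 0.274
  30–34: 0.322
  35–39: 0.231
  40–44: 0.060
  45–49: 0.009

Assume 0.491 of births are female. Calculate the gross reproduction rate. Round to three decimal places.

2.443

Proportion female at birth = 0.491.
Sum of ASFRs = 0.011 + 0.088 + 0.274 + 0.322 + 0.231 + 0.060 + 0.009 = 0.995
TFR = 5 × 0.995 = 4.975
GRR = 0.491 × 4.975 = 2.44273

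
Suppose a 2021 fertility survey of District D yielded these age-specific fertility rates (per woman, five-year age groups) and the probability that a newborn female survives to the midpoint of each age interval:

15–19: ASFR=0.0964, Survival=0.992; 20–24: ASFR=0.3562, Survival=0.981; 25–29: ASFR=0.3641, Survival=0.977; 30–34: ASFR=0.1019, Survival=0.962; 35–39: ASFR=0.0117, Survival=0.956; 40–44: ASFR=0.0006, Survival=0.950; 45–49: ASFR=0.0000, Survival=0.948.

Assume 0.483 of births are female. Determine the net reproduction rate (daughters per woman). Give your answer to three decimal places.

Proportion female at birth = 0.483.
Weighting each age-specific rate by interval width and survival:
  15–19: 5 × 0.0964 × 0.992 = 0.47814
  20–24: 5 × 0.3562 × 0.981 = 1.74716
  25–29: 5 × 0.3641 × 0.977 = 1.77863
  30–34: 5 × 0.1019 × 0.962 = 0.49014
  35–39: 5 × 0.0117 × 0.956 = 0.05593
  40–44: 5 × 0.0006 × 0.950 = 0.00285
  45–49: 5 × 0.0000 × 0.948 = 0.00000
Sum = 4.55285
NRR = 0.483 × 4.55285 = 2.19903
An NRR exceeding 1 indicates intrinsic growth under these rates.

2.199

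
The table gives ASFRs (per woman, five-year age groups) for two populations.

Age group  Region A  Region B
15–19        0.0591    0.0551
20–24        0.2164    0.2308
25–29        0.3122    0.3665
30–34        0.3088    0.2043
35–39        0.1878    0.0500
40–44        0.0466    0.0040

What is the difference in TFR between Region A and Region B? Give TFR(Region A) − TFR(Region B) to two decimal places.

Region A:
  Sum of ASFRs = 0.0591 + 0.2164 + 0.3122 + 0.3088 + 0.1878 + 0.0466 = 1.1309
  TFR = 5 × 1.1309 = 5.6545
Region B:
  Sum of ASFRs = 0.0551 + 0.2308 + 0.3665 + 0.2043 + 0.0500 + 0.0040 = 0.9107
  TFR = 5 × 0.9107 = 4.5535
Difference = 5.6545 − 4.5535 = 1.101

1.10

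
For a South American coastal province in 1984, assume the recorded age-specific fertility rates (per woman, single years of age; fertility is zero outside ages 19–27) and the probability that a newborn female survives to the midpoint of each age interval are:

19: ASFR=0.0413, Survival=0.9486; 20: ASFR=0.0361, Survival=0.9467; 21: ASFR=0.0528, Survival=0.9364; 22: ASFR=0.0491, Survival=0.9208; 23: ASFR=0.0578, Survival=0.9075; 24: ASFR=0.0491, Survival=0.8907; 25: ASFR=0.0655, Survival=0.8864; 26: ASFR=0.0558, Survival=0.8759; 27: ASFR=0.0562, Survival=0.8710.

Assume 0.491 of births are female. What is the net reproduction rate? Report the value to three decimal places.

Proportion female at birth = 0.491.
Each age group contributes 1 × ASFR × survival:
  19: 1 × 0.0413 × 0.9486 = 0.03918
  20: 1 × 0.0361 × 0.9467 = 0.03418
  21: 1 × 0.0528 × 0.9364 = 0.04944
  22: 1 × 0.0491 × 0.9208 = 0.04521
  23: 1 × 0.0578 × 0.9075 = 0.05245
  24: 1 × 0.0491 × 0.8907 = 0.04373
  25: 1 × 0.0655 × 0.8864 = 0.05806
  26: 1 × 0.0558 × 0.8759 = 0.04888
  27: 1 × 0.0562 × 0.8710 = 0.04895
Sum = 0.42008
NRR = 0.491 × 0.42008 = 0.20626
With NRR below 1 the population is below replacement fertility.

0.206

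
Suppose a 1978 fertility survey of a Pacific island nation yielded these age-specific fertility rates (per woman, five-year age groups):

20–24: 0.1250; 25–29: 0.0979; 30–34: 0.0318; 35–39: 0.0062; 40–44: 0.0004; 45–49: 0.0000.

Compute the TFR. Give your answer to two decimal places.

Sum of ASFRs = 0.1250 + 0.0979 + 0.0318 + 0.0062 + 0.0004 + 0.0000 = 0.2613
TFR = 5 × 0.2613 = 1.3065

1.31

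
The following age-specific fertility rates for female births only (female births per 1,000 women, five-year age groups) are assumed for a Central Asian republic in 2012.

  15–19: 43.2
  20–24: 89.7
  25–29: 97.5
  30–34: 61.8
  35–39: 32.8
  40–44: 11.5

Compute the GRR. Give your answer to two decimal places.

Sum of female ASFRs = 43.2 + 89.7 + 97.5 + 61.8 + 32.8 + 11.5 = 336.5
GRR = 5 × 336.5 / 1000 = 1.6825

1.68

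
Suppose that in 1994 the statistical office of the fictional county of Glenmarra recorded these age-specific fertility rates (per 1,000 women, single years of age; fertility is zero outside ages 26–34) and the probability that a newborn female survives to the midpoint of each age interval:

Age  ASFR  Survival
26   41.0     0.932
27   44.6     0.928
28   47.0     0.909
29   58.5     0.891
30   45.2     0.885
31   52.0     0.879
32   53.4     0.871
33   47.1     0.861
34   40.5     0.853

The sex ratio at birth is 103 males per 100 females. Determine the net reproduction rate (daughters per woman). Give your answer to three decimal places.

0.188

Proportion female at birth = 100 / (100 + 103) = 0.49261.
Weighting each age-specific rate by interval width and survival:
  26: 1 × 41.0/1000 × 0.932 = 0.03821
  27: 1 × 44.6/1000 × 0.928 = 0.04139
  28: 1 × 47.0/1000 × 0.909 = 0.04272
  29: 1 × 58.5/1000 × 0.891 = 0.05212
  30: 1 × 45.2/1000 × 0.885 = 0.04000
  31: 1 × 52.0/1000 × 0.879 = 0.04571
  32: 1 × 53.4/1000 × 0.871 = 0.04651
  33: 1 × 47.1/1000 × 0.861 = 0.04055
  34: 1 × 40.5/1000 × 0.853 = 0.03455
Sum = 0.38176
NRR = 0.49261 × 0.38176 = 0.18806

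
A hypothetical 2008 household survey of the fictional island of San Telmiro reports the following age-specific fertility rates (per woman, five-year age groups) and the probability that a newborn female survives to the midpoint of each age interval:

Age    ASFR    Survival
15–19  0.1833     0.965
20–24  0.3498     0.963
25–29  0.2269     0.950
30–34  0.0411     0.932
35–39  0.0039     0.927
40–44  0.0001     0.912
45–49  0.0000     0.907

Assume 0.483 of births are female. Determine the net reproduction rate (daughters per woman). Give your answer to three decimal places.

1.863

Proportion female at birth = 0.483.
Survival-weighted fertility by age (5·fₓ·Sₓ):
  15–19: 5 × 0.1833 × 0.965 = 0.88442
  20–24: 5 × 0.3498 × 0.963 = 1.68429
  25–29: 5 × 0.2269 × 0.950 = 1.07778
  30–34: 5 × 0.0411 × 0.932 = 0.19153
  35–39: 5 × 0.0039 × 0.927 = 0.01808
  40–44: 5 × 0.0001 × 0.912 = 0.00046
  45–49: 5 × 0.0000 × 0.907 = 0.00000
Sum = 3.85656
NRR = 0.483 × 3.85656 = 1.86272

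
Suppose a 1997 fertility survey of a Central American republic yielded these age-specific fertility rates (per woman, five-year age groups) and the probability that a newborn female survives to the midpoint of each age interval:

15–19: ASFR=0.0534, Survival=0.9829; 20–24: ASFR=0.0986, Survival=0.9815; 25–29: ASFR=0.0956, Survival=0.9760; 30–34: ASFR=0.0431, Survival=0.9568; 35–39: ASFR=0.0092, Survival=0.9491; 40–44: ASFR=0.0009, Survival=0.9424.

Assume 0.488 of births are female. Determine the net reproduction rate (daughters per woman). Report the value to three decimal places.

0.716

Proportion female at birth = 0.488.
Per-age-group product (5 × ASFR × survival probability):
  15–19: 5 × 0.0534 × 0.9829 = 0.26243
  20–24: 5 × 0.0986 × 0.9815 = 0.48388
  25–29: 5 × 0.0956 × 0.9760 = 0.46653
  30–34: 5 × 0.0431 × 0.9568 = 0.20619
  35–39: 5 × 0.0092 × 0.9491 = 0.04366
  40–44: 5 × 0.0009 × 0.9424 = 0.00424
Sum = 1.46693
NRR = 0.488 × 1.46693 = 0.71586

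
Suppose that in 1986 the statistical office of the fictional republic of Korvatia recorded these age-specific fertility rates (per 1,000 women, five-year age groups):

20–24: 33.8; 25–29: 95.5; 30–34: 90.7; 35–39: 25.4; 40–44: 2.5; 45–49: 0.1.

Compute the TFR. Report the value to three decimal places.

Sum of ASFRs = 33.8 + 95.5 + 90.7 + 25.4 + 2.5 + 0.1 = 248.0
TFR = 5 × 248.0 / 1000 = 1.24

1.240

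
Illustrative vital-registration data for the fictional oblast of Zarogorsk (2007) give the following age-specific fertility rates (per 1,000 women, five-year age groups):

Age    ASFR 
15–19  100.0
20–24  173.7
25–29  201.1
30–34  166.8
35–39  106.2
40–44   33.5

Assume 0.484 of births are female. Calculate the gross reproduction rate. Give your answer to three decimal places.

1.891

Proportion female at birth = 0.484.
Sum of ASFRs = 100.0 + 173.7 + 201.1 + 166.8 + 106.2 + 33.5 = 781.3
TFR = 5 × 781.3 / 1000 = 3.9065
GRR = 0.484 × 3.9065 = 1.89075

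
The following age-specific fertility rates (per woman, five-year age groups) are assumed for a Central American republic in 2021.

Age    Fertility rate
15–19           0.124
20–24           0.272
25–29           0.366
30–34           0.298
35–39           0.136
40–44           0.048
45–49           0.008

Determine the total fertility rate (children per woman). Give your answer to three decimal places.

Sum of ASFRs = 0.124 + 0.272 + 0.366 + 0.298 + 0.136 + 0.048 + 0.008 = 1.252
TFR = 5 × 1.252 = 6.26

6.260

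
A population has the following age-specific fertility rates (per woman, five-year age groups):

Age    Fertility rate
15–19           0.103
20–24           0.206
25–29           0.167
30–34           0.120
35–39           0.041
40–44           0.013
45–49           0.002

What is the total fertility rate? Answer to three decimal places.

3.260

Sum of ASFRs = 0.103 + 0.206 + 0.167 + 0.120 + 0.041 + 0.013 + 0.002 = 0.652
TFR = 5 × 0.652 = 3.26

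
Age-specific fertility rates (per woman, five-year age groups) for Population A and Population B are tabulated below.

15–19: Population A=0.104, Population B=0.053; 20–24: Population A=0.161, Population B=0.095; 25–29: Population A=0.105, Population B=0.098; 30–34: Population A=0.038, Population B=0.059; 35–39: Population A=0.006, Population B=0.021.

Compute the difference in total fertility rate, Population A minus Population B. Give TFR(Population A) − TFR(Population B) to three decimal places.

0.440

Population A:
  Sum of ASFRs = 0.104 + 0.161 + 0.105 + 0.038 + 0.006 = 0.414
  TFR = 5 × 0.414 = 2.07
Population B:
  Sum of ASFRs = 0.053 + 0.095 + 0.098 + 0.059 + 0.021 = 0.326
  TFR = 5 × 0.326 = 1.63
Difference = 2.07 − 1.63 = 0.44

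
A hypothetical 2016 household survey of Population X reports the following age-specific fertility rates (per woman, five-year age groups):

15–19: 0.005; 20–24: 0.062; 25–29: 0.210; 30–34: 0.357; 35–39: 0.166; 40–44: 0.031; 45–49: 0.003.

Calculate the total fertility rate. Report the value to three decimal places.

4.170

Sum of ASFRs = 0.005 + 0.062 + 0.210 + 0.357 + 0.166 + 0.031 + 0.003 = 0.834
TFR = 5 × 0.834 = 4.17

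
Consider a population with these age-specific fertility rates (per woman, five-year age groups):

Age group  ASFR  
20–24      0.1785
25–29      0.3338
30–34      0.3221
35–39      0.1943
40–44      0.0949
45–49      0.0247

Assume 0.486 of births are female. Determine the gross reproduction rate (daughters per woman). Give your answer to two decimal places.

2.79

Proportion female at birth = 0.486.
Sum of ASFRs = 0.1785 + 0.3338 + 0.3221 + 0.1943 + 0.0949 + 0.0247 = 1.1483
TFR = 5 × 1.1483 = 5.7415
GRR = 0.486 × 5.7415 = 2.79037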